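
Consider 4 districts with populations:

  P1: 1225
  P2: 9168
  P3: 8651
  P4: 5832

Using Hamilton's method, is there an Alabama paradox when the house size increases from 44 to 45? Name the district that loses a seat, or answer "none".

At 44 seats: P1 2, P2 16, P3 15, P4 11.
At 45 seats: P1 2, P2 17, P3 16, P4 10.
P4 drops from 11 to 10.

P4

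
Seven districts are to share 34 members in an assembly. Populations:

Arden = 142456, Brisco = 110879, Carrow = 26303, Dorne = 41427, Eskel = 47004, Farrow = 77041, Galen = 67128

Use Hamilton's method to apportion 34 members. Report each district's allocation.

Arden: 9, Brisco: 7, Carrow: 2, Dorne: 3, Eskel: 3, Farrow: 5, Galen: 5

The standard divisor is 512238/34 ≈ 15065.824.
Standard quotas: Arden 9.4556, Brisco 7.3596, Carrow 1.7459, Dorne 2.7497, Eskel 3.1199, Farrow 5.1136, Galen 4.4556.
Lower quotas: Arden 9, Brisco 7, Carrow 1, Dorne 2, Eskel 3, Farrow 5, Galen 4 (sum 31, leaving 3 seats).
Remainders in descending order: Dorne 0.7497, Carrow 0.7459, Galen 0.4556, Arden 0.4556, Brisco 0.3596, Eskel 0.1199, Farrow 0.1136.
Largest remainders: Dorne, Carrow, Galen receive the extra seats.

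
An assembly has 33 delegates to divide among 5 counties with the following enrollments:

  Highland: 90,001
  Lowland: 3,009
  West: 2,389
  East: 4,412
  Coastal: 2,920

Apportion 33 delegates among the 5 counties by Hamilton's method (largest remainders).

Total 102731; standard divisor 102731/33 ≈ 3113.061.
Standard quotas: Highland 28.9108, Lowland 0.9666, West 0.7674, East 1.4173, Coastal 0.9380.
Lower quotas: Highland 28, Lowland 0, West 0, East 1, Coastal 0 (sum 29, leaving 4 seats).
Remainders in descending order: Lowland 0.9666, Coastal 0.9380, Highland 0.9108, West 0.7674, East 0.4173.
The surplus seats go to Lowland, Coastal, Highland, West.

Highland 29, Lowland 1, West 1, East 1, Coastal 1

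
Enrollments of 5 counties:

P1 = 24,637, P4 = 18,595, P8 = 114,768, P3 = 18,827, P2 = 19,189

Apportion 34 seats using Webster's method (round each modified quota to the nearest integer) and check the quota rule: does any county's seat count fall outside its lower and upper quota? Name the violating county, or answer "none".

Standard quotas: P1 4.273, P4 3.225, P8 19.907, P3 3.266, P2 3.328.
Webster allocation: P1 4, P4 3, P8 21, P3 3, P2 3.
P8 has quota 19.907 (lower 19, upper 20) but receives 21 — outside the quota interval.

P8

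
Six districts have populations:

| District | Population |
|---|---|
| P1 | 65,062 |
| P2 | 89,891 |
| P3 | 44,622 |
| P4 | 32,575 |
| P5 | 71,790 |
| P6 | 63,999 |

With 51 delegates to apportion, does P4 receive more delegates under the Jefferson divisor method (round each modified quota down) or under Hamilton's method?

Hamilton

Jefferson: P1 9, P2 13, P3 6, P4 4, P5 10, P6 9.
Hamilton: P1 9, P2 12, P3 6, P4 5, P5 10, P6 9.
P4 gets 4 under Jefferson and 5 under Hamilton.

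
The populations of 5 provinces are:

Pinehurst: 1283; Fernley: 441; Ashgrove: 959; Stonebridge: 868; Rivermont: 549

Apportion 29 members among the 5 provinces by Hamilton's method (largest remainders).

Total 4100; standard divisor 4100/29 ≈ 141.379.
Standard quotas: Pinehurst 9.075, Fernley 3.119, Ashgrove 6.783, Stonebridge 6.140, Rivermont 3.883.
Lower quotas: Pinehurst 9, Fernley 3, Ashgrove 6, Stonebridge 6, Rivermont 3 (sum 27, leaving 2 seats).
Remainders in descending order: Rivermont 0.883, Ashgrove 0.783, Stonebridge 0.140, Fernley 0.119, Pinehurst 0.075.
Largest remainders: Rivermont, Ashgrove receive the extra seats.

Pinehurst: 9, Fernley: 3, Ashgrove: 7, Stonebridge: 6, Rivermont: 4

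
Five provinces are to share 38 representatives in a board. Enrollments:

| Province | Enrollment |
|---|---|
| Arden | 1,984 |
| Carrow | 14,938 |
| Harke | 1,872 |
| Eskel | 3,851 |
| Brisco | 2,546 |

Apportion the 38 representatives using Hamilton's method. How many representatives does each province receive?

Total 25191; standard divisor 25191/38 ≈ 662.921.
Standard quotas: Arden 2.9928, Carrow 22.5336, Harke 2.8239, Eskel 5.8091, Brisco 3.8406.
Lower quotas: Arden 2, Carrow 22, Harke 2, Eskel 5, Brisco 3 (sum 34, leaving 4 seats).
Remainders in descending order: Arden 0.9928, Brisco 0.8406, Harke 0.8239, Eskel 0.8091, Carrow 0.5336.
Largest remainders: Arden, Brisco, Harke, Eskel receive the extra seats.

Arden 3, Carrow 22, Harke 3, Eskel 6, Brisco 4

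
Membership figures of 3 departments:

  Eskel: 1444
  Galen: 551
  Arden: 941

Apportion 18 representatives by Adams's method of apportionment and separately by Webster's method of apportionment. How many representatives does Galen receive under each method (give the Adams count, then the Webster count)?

Adams: Eskel 8, Galen 4, Arden 6.
Webster: Eskel 9, Galen 3, Arden 6.
Galen gets 4 under Adams and 3 under Webster.

4 and 3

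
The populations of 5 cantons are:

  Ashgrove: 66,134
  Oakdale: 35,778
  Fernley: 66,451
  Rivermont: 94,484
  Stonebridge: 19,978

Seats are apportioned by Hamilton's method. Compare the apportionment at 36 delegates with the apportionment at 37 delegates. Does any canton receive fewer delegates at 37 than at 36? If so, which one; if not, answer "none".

Stonebridge

At 36 seats: Ashgrove 8, Oakdale 5, Fernley 8, Rivermont 12, Stonebridge 3.
At 37 seats: Ashgrove 9, Oakdale 5, Fernley 9, Rivermont 12, Stonebridge 2.
Stonebridge drops from 3 to 2.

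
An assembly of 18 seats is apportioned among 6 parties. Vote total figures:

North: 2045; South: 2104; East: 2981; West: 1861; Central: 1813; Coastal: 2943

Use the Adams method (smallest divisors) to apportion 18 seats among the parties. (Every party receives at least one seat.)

Standard divisor 13747/18 ≈ 763.722; standard quotas: North 2.678, South 2.755, East 3.903, West 2.437, Central 2.374, Coastal 3.853.
Rounding up gives 3, 3, 4, 3, 3, 4 = 20 seats, so the divisor must be adjusted.
With modified divisor 960: modified quotas North 2.130, South 2.192, East 3.105, West 1.939, Central 1.889, Coastal 3.066.
Rounding up: North 3, South 3, East 4, West 2, Central 2, Coastal 4 (total 18).

North: 3, South: 3, East: 4, West: 2, Central: 2, Coastal: 4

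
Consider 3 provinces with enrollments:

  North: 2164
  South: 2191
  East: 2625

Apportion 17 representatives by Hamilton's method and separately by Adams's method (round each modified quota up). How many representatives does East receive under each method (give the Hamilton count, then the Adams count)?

Hamilton: North 5, South 5, East 7.
Adams: North 5, South 6, East 6.
East gets 7 under Hamilton and 6 under Adams.

7 and 6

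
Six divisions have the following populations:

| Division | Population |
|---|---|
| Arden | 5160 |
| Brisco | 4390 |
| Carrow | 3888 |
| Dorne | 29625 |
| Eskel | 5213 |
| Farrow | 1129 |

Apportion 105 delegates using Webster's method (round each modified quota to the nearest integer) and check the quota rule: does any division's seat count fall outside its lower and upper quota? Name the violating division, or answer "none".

Standard quotas: Arden 10.967, Brisco 9.330, Carrow 8.263, Dorne 62.962, Eskel 11.079, Farrow 2.399.
Webster allocation: Arden 11, Brisco 9, Carrow 8, Dorne 64, Eskel 11, Farrow 2.
Dorne has quota 62.962 (lower 62, upper 63) but receives 64 — outside the quota interval.

Dorne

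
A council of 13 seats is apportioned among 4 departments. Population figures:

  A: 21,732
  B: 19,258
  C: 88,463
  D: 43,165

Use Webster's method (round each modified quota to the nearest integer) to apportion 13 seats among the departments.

Standard divisor 172618/13 ≈ 13278.308; standard quotas: A 1.637, B 1.450, C 6.662, D 3.251.
Rounding to the nearest integer gives A 2, B 1, C 7, D 3 — total 13, matching the house size, so no adjustment is needed.

A 2, B 1, C 7, D 3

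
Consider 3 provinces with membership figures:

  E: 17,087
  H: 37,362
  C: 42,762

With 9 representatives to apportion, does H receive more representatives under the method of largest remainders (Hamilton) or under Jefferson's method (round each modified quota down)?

Jefferson

Hamilton: E 2, H 3, C 4.
Jefferson: E 1, H 4, C 4.
H gets 3 under Hamilton and 4 under Jefferson.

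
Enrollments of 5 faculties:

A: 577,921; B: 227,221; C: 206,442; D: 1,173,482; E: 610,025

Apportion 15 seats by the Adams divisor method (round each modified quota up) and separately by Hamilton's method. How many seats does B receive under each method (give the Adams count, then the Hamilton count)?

Adams: A 3, B 2, C 1, D 6, E 3.
Hamilton: A 3, B 1, C 1, D 7, E 3.
B gets 2 under Adams and 1 under Hamilton.

2 and 1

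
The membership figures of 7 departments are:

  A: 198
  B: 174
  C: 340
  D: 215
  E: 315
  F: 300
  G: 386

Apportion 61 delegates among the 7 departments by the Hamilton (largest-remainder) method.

Total 1928; standard divisor 1928/61 ≈ 31.607.
Standard quotas: A 6.265, B 5.505, C 10.757, D 6.802, E 9.966, F 9.492, G 12.213.
Lower quotas: A 6, B 5, C 10, D 6, E 9, F 9, G 12 (sum 57, leaving 4 seats).
Remainders in descending order: E 0.966, D 0.802, C 0.757, B 0.505, F 0.492, A 0.265, G 0.213.
The surplus seats go to E, D, C, B.

A=6, B=6, C=11, D=7, E=10, F=9, G=12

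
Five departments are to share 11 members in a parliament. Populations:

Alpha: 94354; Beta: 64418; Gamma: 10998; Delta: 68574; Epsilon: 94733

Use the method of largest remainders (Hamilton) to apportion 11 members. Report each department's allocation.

Total 333077; standard divisor 333077/11 ≈ 30279.727.
Standard quotas: Alpha 3.1161, Beta 2.1274, Gamma 0.3632, Delta 2.2647, Epsilon 3.1286.
Lower quotas: Alpha 3, Beta 2, Gamma 0, Delta 2, Epsilon 3 (sum 10, leaving 1 seat).
Remainders in descending order: Gamma 0.3632, Delta 0.2647, Epsilon 0.1286, Beta 0.1274, Alpha 0.1161.
Largest remainder: Gamma receives the extra seat.

Alpha 3, Beta 2, Gamma 1, Delta 2, Epsilon 3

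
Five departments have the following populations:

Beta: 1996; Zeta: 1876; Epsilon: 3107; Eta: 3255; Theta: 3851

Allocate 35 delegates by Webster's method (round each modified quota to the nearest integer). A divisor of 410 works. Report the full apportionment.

Beta 5, Zeta 5, Epsilon 8, Eta 8, Theta 9

With modified divisor 410: modified quotas Beta 4.868, Zeta 4.576, Epsilon 7.578, Eta 7.939, Theta 9.393.
Rounding to the nearest integer: Beta 5, Zeta 5, Epsilon 8, Eta 8, Theta 9 (total 35).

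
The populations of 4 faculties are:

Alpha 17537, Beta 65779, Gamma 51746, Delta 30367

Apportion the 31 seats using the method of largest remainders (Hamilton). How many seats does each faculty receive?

Total 165429; standard divisor 165429/31 ≈ 5336.419.
Standard quotas: Alpha 3.2863, Beta 12.3264, Gamma 9.6968, Delta 5.6905.
Lower quotas: Alpha 3, Beta 12, Gamma 9, Delta 5 (sum 29, leaving 2 seats).
Remainders in descending order: Gamma 0.6968, Delta 0.6905, Beta 0.3264, Alpha 0.2863.
The surplus seats go to Gamma, Delta.

Alpha=3, Beta=12, Gamma=10, Delta=6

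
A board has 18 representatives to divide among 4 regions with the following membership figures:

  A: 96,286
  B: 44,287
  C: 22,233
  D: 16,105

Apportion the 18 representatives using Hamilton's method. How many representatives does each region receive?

The standard divisor is 178911/18 ≈ 9939.5.
Standard quotas: A 9.6872, B 4.4557, C 2.2368, D 1.6203.
Lower quotas: A 9, B 4, C 2, D 1 (sum 16, leaving 2 seats).
Remainders in descending order: A 0.6872, D 0.6203, B 0.4557, C 0.2368.
Largest remainders: A, D receive the extra seats.

A 10, B 4, C 2, D 2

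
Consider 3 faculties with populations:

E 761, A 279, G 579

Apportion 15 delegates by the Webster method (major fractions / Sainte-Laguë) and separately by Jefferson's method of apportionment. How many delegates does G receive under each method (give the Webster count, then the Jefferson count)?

5 and 6

Webster: E 7, A 3, G 5.
Jefferson: E 7, A 2, G 6.
G gets 5 under Webster and 6 under Jefferson.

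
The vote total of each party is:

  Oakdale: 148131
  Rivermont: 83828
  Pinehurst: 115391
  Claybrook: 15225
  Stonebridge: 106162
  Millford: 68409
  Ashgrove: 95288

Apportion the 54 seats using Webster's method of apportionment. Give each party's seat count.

Standard divisor 632434/54 ≈ 11711.741; standard quotas: Oakdale 12.648, Rivermont 7.158, Pinehurst 9.853, Claybrook 1.300, Stonebridge 9.065, Millford 5.841, Ashgrove 8.136.
Rounding to the nearest integer gives Oakdale 13, Rivermont 7, Pinehurst 10, Claybrook 1, Stonebridge 9, Millford 6, Ashgrove 8 — total 54, matching the house size, so no adjustment is needed.

Oakdale: 13, Rivermont: 7, Pinehurst: 10, Claybrook: 1, Stonebridge: 9, Millford: 6, Ashgrove: 8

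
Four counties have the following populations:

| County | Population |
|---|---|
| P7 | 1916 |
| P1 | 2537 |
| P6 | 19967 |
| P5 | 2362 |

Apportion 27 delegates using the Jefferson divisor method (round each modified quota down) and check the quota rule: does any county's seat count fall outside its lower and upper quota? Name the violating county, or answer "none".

none

Standard quotas: P7 1.932, P1 2.558, P6 20.130, P5 2.381.
Jefferson allocation: P7 2, P1 2, P6 21, P5 2.
Every allocation lies between the lower and upper quota.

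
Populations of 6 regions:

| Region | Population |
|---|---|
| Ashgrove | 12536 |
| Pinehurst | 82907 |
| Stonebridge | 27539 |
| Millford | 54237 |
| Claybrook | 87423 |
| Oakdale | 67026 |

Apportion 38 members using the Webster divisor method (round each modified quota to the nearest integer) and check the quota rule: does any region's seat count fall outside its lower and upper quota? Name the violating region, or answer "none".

none

Standard quotas: Ashgrove 1.436, Pinehurst 9.499, Stonebridge 3.155, Millford 6.214, Claybrook 10.016, Oakdale 7.679.
Webster allocation: Ashgrove 1, Pinehurst 10, Stonebridge 3, Millford 6, Claybrook 10, Oakdale 8.
Every allocation lies between the lower and upper quota.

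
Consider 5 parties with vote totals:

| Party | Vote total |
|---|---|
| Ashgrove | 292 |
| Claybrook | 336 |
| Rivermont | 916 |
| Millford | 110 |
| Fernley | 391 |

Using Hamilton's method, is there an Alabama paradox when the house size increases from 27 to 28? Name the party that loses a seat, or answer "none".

At 27 seats: Ashgrove 4, Claybrook 4, Rivermont 12, Millford 2, Fernley 5.
At 28 seats: Ashgrove 4, Claybrook 5, Rivermont 13, Millford 1, Fernley 5.
Millford drops from 2 to 1.

Millford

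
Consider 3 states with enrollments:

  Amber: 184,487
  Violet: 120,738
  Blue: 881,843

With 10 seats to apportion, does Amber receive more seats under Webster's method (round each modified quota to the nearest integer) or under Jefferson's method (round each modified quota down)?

Webster

Webster: Amber 2, Violet 1, Blue 7.
Jefferson: Amber 1, Violet 1, Blue 8.
Amber gets 2 under Webster and 1 under Jefferson.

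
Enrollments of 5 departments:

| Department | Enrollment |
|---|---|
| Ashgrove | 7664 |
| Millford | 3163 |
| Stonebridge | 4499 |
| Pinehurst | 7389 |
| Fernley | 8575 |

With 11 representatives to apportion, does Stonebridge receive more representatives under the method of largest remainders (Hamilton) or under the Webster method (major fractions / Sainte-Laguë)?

Webster

Hamilton: Ashgrove 3, Millford 1, Stonebridge 1, Pinehurst 3, Fernley 3.
Webster: Ashgrove 3, Millford 1, Stonebridge 2, Pinehurst 2, Fernley 3.
Stonebridge gets 1 under Hamilton and 2 under Webster.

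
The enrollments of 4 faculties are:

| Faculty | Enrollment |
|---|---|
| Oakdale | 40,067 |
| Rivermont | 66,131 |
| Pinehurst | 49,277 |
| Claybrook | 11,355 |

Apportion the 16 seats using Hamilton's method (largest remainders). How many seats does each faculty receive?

The standard divisor is 166830/16 ≈ 10426.875.
Standard quotas: Oakdale 3.8427, Rivermont 6.3424, Pinehurst 4.7260, Claybrook 1.0890.
Lower quotas: Oakdale 3, Rivermont 6, Pinehurst 4, Claybrook 1 (sum 14, leaving 2 seats).
Remainders in descending order: Oakdale 0.8427, Pinehurst 0.7260, Rivermont 0.3424, Claybrook 0.0890.
The surplus seats go to Oakdale, Pinehurst.

Oakdale 4; Rivermont 6; Pinehurst 5; Claybrook 1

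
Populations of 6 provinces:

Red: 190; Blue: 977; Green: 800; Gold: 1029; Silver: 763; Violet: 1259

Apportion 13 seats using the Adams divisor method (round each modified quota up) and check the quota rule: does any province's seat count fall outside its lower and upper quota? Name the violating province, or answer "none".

Standard quotas: Red 0.492, Blue 2.531, Green 2.073, Gold 2.666, Silver 1.977, Violet 3.262.
Adams allocation: Red 1, Blue 2, Green 2, Gold 3, Silver 2, Violet 3.
Every allocation lies between the lower and upper quota.

none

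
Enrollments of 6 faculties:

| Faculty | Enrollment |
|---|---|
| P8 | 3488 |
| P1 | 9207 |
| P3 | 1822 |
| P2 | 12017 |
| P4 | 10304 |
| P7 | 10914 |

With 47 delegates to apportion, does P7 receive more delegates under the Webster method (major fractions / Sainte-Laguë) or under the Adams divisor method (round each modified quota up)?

Webster

Webster: P8 3, P1 9, P3 2, P2 12, P4 10, P7 11.
Adams: P8 4, P1 9, P3 2, P2 12, P4 10, P7 10.
P7 gets 11 under Webster and 10 under Adams.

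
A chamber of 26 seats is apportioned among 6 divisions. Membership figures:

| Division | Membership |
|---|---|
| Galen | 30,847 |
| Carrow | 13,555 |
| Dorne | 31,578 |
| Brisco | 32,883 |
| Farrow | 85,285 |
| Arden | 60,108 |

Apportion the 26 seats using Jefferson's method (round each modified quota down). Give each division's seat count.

Standard divisor 254256/26 ≈ 9779.077; standard quotas: Galen 3.154, Carrow 1.386, Dorne 3.229, Brisco 3.363, Farrow 8.721, Arden 6.147.
Rounding down gives 3, 1, 3, 3, 8, 6 = 24 seats, so the divisor must be adjusted.
With modified divisor 8560: modified quotas Galen 3.604, Carrow 1.584, Dorne 3.689, Brisco 3.841, Farrow 9.963, Arden 7.022.
Rounding down: Galen 3, Carrow 1, Dorne 3, Brisco 3, Farrow 9, Arden 7 (total 26).

Galen=3, Carrow=1, Dorne=3, Brisco=3, Farrow=9, Arden=7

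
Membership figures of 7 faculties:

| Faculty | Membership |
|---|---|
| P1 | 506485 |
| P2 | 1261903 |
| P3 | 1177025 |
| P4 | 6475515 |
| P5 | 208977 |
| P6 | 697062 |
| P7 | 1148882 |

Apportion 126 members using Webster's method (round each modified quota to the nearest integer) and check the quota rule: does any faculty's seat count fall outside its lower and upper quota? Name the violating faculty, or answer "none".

P4

Standard quotas: P1 5.561, P2 13.855, P3 12.923, P4 71.098, P5 2.294, P6 7.653, P7 12.614.
Webster allocation: P1 6, P2 14, P3 13, P4 70, P5 2, P6 8, P7 13.
P4 has quota 71.098 (lower 71, upper 72) but receives 70 — outside the quota interval.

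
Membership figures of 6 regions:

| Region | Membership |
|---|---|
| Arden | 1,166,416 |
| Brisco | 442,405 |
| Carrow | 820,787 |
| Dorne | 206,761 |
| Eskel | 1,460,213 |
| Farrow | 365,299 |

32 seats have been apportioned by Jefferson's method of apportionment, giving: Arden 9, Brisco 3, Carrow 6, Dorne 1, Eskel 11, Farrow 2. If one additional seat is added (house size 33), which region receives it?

Priority for the next seat is population ÷ (current seats + 1).
Priorities: Arden 116641.600, Brisco 110601.250, Carrow 117255.286, Dorne 103380.500, Eskel 121684.417, Farrow 121766.333.
Highest priority: Farrow.

Farrow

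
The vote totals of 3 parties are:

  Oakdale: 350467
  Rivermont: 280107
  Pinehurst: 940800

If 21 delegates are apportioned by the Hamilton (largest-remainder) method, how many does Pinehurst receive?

The standard divisor is 1571374/21 ≈ 74827.333.
Standard quotas: Oakdale 4.6837, Rivermont 3.7434, Pinehurst 12.5729.
Lower quotas: Oakdale 4, Rivermont 3, Pinehurst 12 (sum 19, leaving 2 seats).
Remainders in descending order: Rivermont 0.7434, Oakdale 0.6837, Pinehurst 0.5729.
The surplus seats go to Rivermont, Oakdale.
Pinehurst receives 12.

12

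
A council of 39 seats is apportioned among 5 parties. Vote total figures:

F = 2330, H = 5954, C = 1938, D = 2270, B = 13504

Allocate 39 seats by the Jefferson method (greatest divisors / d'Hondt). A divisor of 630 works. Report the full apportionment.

With modified divisor 630: modified quotas F 3.698, H 9.451, C 3.076, D 3.603, B 21.435.
Rounding down: F 3, H 9, C 3, D 3, B 21 (total 39).

F 3, H 9, C 3, D 3, B 21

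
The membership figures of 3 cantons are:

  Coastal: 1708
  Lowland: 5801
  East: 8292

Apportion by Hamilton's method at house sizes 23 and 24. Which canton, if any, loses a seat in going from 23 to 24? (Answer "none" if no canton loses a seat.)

At 23 seats: Coastal 3, Lowland 8, East 12.
At 24 seats: Coastal 2, Lowland 9, East 13.
Coastal drops from 3 to 2.

Coastal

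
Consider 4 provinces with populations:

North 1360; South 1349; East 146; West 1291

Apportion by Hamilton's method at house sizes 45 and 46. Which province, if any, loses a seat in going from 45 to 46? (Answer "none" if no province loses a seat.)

At 45 seats: North 15, South 15, East 1, West 14.
At 46 seats: North 15, South 15, East 2, West 14.
No province's allocation decreased.

none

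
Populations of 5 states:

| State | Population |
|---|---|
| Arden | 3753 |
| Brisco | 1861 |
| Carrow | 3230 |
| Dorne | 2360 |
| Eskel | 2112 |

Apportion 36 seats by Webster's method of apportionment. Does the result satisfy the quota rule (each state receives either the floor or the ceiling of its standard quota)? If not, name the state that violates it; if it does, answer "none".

Standard quotas: Arden 10.146, Brisco 5.031, Carrow 8.732, Dorne 6.380, Eskel 5.710.
Webster allocation: Arden 10, Brisco 5, Carrow 9, Dorne 6, Eskel 6.
Every allocation lies between the lower and upper quota.

none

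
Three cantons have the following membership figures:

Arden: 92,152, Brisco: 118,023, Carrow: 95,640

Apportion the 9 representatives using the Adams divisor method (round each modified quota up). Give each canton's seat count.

Arden=3; Brisco=3; Carrow=3

Standard divisor 305815/9 ≈ 33979.444; standard quotas: Arden 2.712, Brisco 3.473, Carrow 2.815.
Rounding up gives 3, 4, 3 = 10 seats, so the divisor must be adjusted.
With modified divisor 42700: modified quotas Arden 2.158, Brisco 2.764, Carrow 2.240.
Rounding up: Arden 3, Brisco 3, Carrow 3 (total 9).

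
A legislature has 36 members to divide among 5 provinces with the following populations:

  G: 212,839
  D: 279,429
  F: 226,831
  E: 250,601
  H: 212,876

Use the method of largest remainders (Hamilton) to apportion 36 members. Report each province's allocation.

The standard divisor is 1182576/36 ≈ 32849.333.
Standard quotas: G 6.4792, D 8.5064, F 6.9052, E 7.6288, H 6.4804.
Lower quotas: G 6, D 8, F 6, E 7, H 6 (sum 33, leaving 3 seats).
Remainders in descending order: F 0.9052, E 0.6288, D 0.5064, H 0.4804, G 0.4792.
The surplus seats go to F, E, D.

G=6; D=9; F=7; E=8; H=6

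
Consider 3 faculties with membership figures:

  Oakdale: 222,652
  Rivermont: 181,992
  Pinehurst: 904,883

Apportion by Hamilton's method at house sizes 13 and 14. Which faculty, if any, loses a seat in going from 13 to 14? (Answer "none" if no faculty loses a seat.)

At 13 seats: Oakdale 2, Rivermont 2, Pinehurst 9.
At 14 seats: Oakdale 2, Rivermont 2, Pinehurst 10.
No faculty's allocation decreased.

none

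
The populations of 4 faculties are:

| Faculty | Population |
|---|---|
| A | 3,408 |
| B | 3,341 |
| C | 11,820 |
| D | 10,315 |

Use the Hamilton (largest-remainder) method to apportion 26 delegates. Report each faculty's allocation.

Standard divisor: 28884 ÷ 26 ≈ 1110.923.
Standard quotas: A 3.0677, B 3.0074, C 10.6398, D 9.2851.
Lower quotas: A 3, B 3, C 10, D 9 (sum 25, leaving 1 seat).
Remainders in descending order: C 0.6398, D 0.2851, A 0.0677, B 0.0074.
Largest remainder: C receives the extra seat.

A 3, B 3, C 11, D 9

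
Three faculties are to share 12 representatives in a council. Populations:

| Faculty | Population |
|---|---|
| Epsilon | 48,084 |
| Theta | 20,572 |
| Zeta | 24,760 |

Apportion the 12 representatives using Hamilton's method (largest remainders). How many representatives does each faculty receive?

Epsilon: 6, Theta: 3, Zeta: 3

The standard divisor is 93416/12 ≈ 7784.667.
Standard quotas: Epsilon 6.1768, Theta 2.6426, Zeta 3.1806.
Lower quotas: Epsilon 6, Theta 2, Zeta 3 (sum 11, leaving 1 seat).
Remainders in descending order: Theta 0.6426, Zeta 0.1806, Epsilon 0.1768.
Largest remainder: Theta receives the extra seat.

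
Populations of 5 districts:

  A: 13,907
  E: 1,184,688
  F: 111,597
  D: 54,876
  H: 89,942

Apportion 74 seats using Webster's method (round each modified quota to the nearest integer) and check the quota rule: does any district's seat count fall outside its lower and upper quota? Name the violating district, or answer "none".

Standard quotas: A 0.707, E 60.252, F 5.676, D 2.791, H 4.574.
Webster allocation: A 1, E 59, F 6, D 3, H 5.
E has quota 60.252 (lower 60, upper 61) but receives 59 — outside the quota interval.

E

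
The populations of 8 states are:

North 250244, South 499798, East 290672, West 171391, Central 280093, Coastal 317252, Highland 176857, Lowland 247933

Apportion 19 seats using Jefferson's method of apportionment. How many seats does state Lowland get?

2

Standard divisor 2234240/19 ≈ 117591.579; standard quotas: North 2.128, South 4.250, East 2.472, West 1.458, Central 2.382, Coastal 2.698, Highland 1.504, Lowland 2.108.
Rounding down gives 2, 4, 2, 1, 2, 2, 1, 2 = 16 seats, so the divisor must be adjusted.
With modified divisor 95100: modified quotas North 2.631, South 5.255, East 3.056, West 1.802, Central 2.945, Coastal 3.336, Highland 1.860, Lowland 2.607.
Rounding down: North 2, South 5, East 3, West 1, Central 2, Coastal 3, Highland 1, Lowland 2 (total 19).
Lowland receives 2.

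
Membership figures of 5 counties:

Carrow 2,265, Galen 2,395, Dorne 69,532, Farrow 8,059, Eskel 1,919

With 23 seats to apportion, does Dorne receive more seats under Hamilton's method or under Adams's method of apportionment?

Hamilton

Hamilton: Carrow 1, Galen 1, Dorne 19, Farrow 2, Eskel 0.
Adams: Carrow 1, Galen 1, Dorne 18, Farrow 2, Eskel 1.
Dorne gets 19 under Hamilton and 18 under Adams.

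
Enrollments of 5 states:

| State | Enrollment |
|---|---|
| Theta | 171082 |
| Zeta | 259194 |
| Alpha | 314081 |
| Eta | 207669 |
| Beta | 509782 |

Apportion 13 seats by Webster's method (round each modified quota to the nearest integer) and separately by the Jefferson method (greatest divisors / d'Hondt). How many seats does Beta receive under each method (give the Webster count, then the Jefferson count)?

4 and 5

Webster: Theta 2, Zeta 2, Alpha 3, Eta 2, Beta 4.
Jefferson: Theta 1, Zeta 2, Alpha 3, Eta 2, Beta 5.
Beta gets 4 under Webster and 5 under Jefferson.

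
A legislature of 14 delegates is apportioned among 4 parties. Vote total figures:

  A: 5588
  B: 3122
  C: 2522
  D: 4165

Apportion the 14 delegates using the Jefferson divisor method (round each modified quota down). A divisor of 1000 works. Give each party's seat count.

With modified divisor 1000: modified quotas A 5.588, B 3.122, C 2.522, D 4.165.
Rounding down: A 5, B 3, C 2, D 4 (total 14).

A: 5, B: 3, C: 2, D: 4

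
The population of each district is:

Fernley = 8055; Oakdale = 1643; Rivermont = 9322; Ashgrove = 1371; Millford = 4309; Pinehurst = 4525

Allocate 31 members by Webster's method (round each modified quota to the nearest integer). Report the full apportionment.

Fernley 8, Oakdale 2, Rivermont 10, Ashgrove 1, Millford 5, Pinehurst 5

Standard divisor 29225/31 ≈ 942.742; standard quotas: Fernley 8.544, Oakdale 1.743, Rivermont 9.888, Ashgrove 1.454, Millford 4.571, Pinehurst 4.800.
Rounding to the nearest integer gives 9, 2, 10, 1, 5, 5 = 32 seats, so the divisor must be adjusted.
With modified divisor 950: modified quotas Fernley 8.479, Oakdale 1.729, Rivermont 9.813, Ashgrove 1.443, Millford 4.536, Pinehurst 4.763.
Rounding to the nearest integer: Fernley 8, Oakdale 2, Rivermont 10, Ashgrove 1, Millford 5, Pinehurst 5 (total 31).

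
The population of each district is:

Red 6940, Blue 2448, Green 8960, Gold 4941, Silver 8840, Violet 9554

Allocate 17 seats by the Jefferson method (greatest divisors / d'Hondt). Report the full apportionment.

Red 3; Blue 1; Green 4; Gold 2; Silver 3; Violet 4

Standard divisor 41683/17 ≈ 2451.941; standard quotas: Red 2.830, Blue 0.998, Green 3.654, Gold 2.015, Silver 3.605, Violet 3.897.
Rounding down gives 2, 0, 3, 2, 3, 3 = 13 seats, so the divisor must be adjusted.
With modified divisor 2225: modified quotas Red 3.119, Blue 1.100, Green 4.027, Gold 2.221, Silver 3.973, Violet 4.294.
Rounding down: Red 3, Blue 1, Green 4, Gold 2, Silver 3, Violet 4 (total 17).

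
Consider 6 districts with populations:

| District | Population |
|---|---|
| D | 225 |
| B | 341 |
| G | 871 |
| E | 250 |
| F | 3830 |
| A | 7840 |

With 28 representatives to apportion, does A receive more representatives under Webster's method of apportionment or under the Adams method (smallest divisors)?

Webster: D 0, B 1, G 2, E 1, F 8, A 16.
Adams: D 1, B 1, G 2, E 1, F 8, A 15.
A gets 16 under Webster and 15 under Adams.

Webster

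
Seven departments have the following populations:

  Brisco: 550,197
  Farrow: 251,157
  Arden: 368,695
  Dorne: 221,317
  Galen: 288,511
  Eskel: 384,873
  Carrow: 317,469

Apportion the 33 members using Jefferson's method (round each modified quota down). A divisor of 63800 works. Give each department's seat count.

With modified divisor 63800: modified quotas Brisco 8.624, Farrow 3.937, Arden 5.779, Dorne 3.469, Galen 4.522, Eskel 6.032, Carrow 4.976.
Rounding down: Brisco 8, Farrow 3, Arden 5, Dorne 3, Galen 4, Eskel 6, Carrow 4 (total 33).

Brisco=8; Farrow=3; Arden=5; Dorne=3; Galen=4; Eskel=6; Carrow=4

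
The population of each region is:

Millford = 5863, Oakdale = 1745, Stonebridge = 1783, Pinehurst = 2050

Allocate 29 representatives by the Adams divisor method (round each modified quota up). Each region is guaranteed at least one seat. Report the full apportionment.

Standard divisor 11441/29 ≈ 394.517; standard quotas: Millford 14.861, Oakdale 4.423, Stonebridge 4.519, Pinehurst 5.196.
Rounding up gives 15, 5, 5, 6 = 31 seats, so the divisor must be adjusted.
With modified divisor 430: modified quotas Millford 13.635, Oakdale 4.058, Stonebridge 4.147, Pinehurst 4.767.
Rounding up: Millford 14, Oakdale 5, Stonebridge 5, Pinehurst 5 (total 29).

Millford 14, Oakdale 5, Stonebridge 5, Pinehurst 5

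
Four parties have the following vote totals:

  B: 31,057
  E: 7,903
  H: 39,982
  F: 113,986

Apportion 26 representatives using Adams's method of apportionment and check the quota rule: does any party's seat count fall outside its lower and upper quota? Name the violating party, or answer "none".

Standard quotas: B 4.185, E 1.065, H 5.388, F 15.361.
Adams allocation: B 4, E 1, H 6, F 15.
Every allocation lies between the lower and upper quota.

none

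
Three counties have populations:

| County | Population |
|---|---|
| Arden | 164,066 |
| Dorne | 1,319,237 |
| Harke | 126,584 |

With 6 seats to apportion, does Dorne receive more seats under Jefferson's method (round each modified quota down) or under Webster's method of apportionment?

Jefferson: Arden 0, Dorne 6, Harke 0.
Webster: Arden 1, Dorne 5, Harke 0.
Dorne gets 6 under Jefferson and 5 under Webster.

Jefferson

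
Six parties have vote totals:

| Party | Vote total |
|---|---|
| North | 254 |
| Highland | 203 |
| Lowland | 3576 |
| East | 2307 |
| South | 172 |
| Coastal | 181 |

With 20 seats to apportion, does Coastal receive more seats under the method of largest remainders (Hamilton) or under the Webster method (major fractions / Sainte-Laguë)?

Webster

Hamilton: North 1, Highland 1, Lowland 11, East 7, South 0, Coastal 0.
Webster: North 1, Highland 1, Lowland 10, East 7, South 0, Coastal 1.
Coastal gets 0 under Hamilton and 1 under Webster.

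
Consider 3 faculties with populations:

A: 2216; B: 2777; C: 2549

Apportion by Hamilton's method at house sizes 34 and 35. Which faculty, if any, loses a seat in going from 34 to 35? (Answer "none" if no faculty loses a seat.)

At 34 seats: A 10, B 13, C 11.
At 35 seats: A 10, B 13, C 12.
No faculty's allocation decreased.

none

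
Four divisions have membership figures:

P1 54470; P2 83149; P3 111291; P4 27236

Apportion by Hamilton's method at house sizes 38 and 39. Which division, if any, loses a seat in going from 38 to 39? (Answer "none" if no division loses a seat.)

At 38 seats: P1 8, P2 11, P3 15, P4 4.
At 39 seats: P1 7, P2 12, P3 16, P4 4.
P1 drops from 8 to 7.

P1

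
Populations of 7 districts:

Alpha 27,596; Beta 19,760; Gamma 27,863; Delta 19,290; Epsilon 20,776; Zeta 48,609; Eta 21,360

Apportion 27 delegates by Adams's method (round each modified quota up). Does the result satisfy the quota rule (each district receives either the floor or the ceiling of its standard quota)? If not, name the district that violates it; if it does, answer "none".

Standard quotas: Alpha 4.022, Beta 2.880, Gamma 4.061, Delta 2.811, Epsilon 3.028, Zeta 7.085, Eta 3.113.
Adams allocation: Alpha 4, Beta 3, Gamma 4, Delta 3, Epsilon 3, Zeta 7, Eta 3.
Every allocation lies between the lower and upper quota.

none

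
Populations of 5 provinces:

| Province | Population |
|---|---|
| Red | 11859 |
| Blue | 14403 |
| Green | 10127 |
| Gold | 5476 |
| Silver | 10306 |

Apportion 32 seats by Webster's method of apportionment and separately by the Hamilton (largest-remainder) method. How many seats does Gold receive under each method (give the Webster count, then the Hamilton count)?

Webster: Red 7, Blue 9, Green 6, Gold 3, Silver 7.
Hamilton: Red 7, Blue 9, Green 6, Gold 4, Silver 6.
Gold gets 3 under Webster and 4 under Hamilton.

3 and 4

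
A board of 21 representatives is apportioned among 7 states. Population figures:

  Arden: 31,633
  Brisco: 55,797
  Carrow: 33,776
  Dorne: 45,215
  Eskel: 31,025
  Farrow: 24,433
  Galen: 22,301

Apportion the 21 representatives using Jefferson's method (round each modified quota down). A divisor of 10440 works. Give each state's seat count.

Arden 3, Brisco 5, Carrow 3, Dorne 4, Eskel 2, Farrow 2, Galen 2

With modified divisor 10440: modified quotas Arden 3.030, Brisco 5.345, Carrow 3.235, Dorne 4.331, Eskel 2.972, Farrow 2.340, Galen 2.136.
Rounding down: Arden 3, Brisco 5, Carrow 3, Dorne 4, Eskel 2, Farrow 2, Galen 2 (total 21).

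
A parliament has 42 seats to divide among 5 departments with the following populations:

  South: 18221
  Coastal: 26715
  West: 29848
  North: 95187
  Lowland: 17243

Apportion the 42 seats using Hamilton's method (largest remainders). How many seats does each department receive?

The standard divisor is 187214/42 ≈ 4457.476.
Standard quotas: South 4.0877, Coastal 5.9933, West 6.6962, North 21.3545, Lowland 3.8683.
Lower quotas: South 4, Coastal 5, West 6, North 21, Lowland 3 (sum 39, leaving 3 seats).
Remainders in descending order: Coastal 0.9933, Lowland 0.8683, West 0.6962, North 0.3545, South 0.0877.
The surplus seats go to Coastal, Lowland, West.

South=4, Coastal=6, West=7, North=21, Lowland=4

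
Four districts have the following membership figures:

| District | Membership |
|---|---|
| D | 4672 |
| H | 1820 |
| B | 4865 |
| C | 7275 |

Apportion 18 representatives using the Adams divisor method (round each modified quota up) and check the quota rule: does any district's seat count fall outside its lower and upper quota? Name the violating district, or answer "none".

none

Standard quotas: D 4.514, H 1.758, B 4.700, C 7.028.
Adams allocation: D 4, H 2, B 5, C 7.
Every allocation lies between the lower and upper quota.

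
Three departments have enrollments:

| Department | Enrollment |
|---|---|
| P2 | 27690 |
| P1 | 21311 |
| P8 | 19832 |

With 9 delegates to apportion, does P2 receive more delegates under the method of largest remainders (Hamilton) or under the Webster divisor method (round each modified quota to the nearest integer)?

Hamilton

Hamilton: P2 4, P1 3, P8 2.
Webster: P2 3, P1 3, P8 3.
P2 gets 4 under Hamilton and 3 under Webster.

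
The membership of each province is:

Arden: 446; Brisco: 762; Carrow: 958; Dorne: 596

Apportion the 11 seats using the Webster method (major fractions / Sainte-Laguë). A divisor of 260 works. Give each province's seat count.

Arden 2; Brisco 3; Carrow 4; Dorne 2

With modified divisor 260: modified quotas Arden 1.715, Brisco 2.931, Carrow 3.685, Dorne 2.292.
Rounding to the nearest integer: Arden 2, Brisco 3, Carrow 4, Dorne 2 (total 11).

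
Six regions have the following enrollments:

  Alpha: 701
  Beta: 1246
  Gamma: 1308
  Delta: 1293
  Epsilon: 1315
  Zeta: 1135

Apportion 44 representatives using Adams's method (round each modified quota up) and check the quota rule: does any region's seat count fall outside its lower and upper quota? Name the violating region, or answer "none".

Standard quotas: Alpha 4.408, Beta 7.834, Gamma 8.224, Delta 8.130, Epsilon 8.268, Zeta 7.136.
Adams allocation: Alpha 5, Beta 8, Gamma 8, Delta 8, Epsilon 8, Zeta 7.
Every allocation lies between the lower and upper quota.

none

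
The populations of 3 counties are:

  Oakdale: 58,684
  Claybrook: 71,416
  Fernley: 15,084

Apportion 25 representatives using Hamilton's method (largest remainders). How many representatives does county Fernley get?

3

Standard divisor: 145184 ÷ 25 ≈ 5807.36.
Standard quotas: Oakdale 10.1051, Claybrook 12.2975, Fernley 2.5974.
Lower quotas: Oakdale 10, Claybrook 12, Fernley 2 (sum 24, leaving 1 seat).
Remainders in descending order: Fernley 0.5974, Claybrook 0.2975, Oakdale 0.1051.
The surplus seat goes to Fernley.
Fernley receives 3.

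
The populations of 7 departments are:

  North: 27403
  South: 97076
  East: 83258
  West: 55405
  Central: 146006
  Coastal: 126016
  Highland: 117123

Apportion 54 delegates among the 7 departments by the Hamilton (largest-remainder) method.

North 2; South 8; East 7; West 5; Central 12; Coastal 10; Highland 10

Standard divisor: 652287 ÷ 54 ≈ 12079.389.
Standard quotas: North 2.2686, South 8.0365, East 6.8926, West 4.5867, Central 12.0872, Coastal 10.4323, Highland 9.6961.
Lower quotas: North 2, South 8, East 6, West 4, Central 12, Coastal 10, Highland 9 (sum 51, leaving 3 seats).
Remainders in descending order: East 0.8926, Highland 0.6961, West 0.5867, Coastal 0.4323, North 0.2686, Central 0.0872, South 0.0365.
Largest remainders: East, Highland, West receive the extra seats.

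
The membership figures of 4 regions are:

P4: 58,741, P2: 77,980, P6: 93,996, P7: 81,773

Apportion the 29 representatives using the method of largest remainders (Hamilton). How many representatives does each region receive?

The standard divisor is 312490/29 ≈ 10775.517.
Standard quotas: P4 5.4513, P2 7.2368, P6 8.7231, P7 7.5888.
Lower quotas: P4 5, P2 7, P6 8, P7 7 (sum 27, leaving 2 seats).
Remainders in descending order: P6 0.7231, P7 0.5888, P4 0.4513, P2 0.2368.
The surplus seats go to P6, P7.

P4: 5, P2: 7, P6: 9, P7: 8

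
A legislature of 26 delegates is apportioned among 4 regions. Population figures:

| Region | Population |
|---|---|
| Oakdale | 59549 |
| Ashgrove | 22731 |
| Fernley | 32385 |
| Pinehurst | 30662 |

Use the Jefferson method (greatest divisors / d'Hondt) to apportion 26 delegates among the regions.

Standard divisor 145327/26 ≈ 5589.5; standard quotas: Oakdale 10.654, Ashgrove 4.067, Fernley 5.794, Pinehurst 5.486.
Rounding down gives 10, 4, 5, 5 = 24 seats, so the divisor must be adjusted.
With modified divisor 5300: modified quotas Oakdale 11.236, Ashgrove 4.289, Fernley 6.110, Pinehurst 5.785.
Rounding down: Oakdale 11, Ashgrove 4, Fernley 6, Pinehurst 5 (total 26).

Oakdale 11; Ashgrove 4; Fernley 6; Pinehurst 5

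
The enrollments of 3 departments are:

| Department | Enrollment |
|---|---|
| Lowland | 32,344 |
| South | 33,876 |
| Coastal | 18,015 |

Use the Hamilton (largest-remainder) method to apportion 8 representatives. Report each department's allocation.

Standard divisor: 84235 ÷ 8 ≈ 10529.375.
Standard quotas: Lowland 3.0718, South 3.2173, Coastal 1.7109.
Lower quotas: Lowland 3, South 3, Coastal 1 (sum 7, leaving 1 seat).
Remainders in descending order: Coastal 0.7109, South 0.2173, Lowland 0.0718.
The surplus seat goes to Coastal.

Lowland: 3, South: 3, Coastal: 2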